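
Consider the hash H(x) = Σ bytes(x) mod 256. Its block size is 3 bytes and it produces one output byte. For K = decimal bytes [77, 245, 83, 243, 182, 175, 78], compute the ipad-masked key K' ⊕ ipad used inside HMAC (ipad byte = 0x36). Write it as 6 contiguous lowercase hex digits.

0d3636

Key decimal bytes [77, 245, 83, 243, 182, 175, 78] = 4d f5 53 f3 b6 af 4e is 7 bytes > B = 3, so hash it first: H(key) = 3b, then zero-pad to 3 bytes: K' = 3b 00 00.
XOR each byte with 0x36: 3b⊕36=0d, 00⊕36=36, 00⊕36=36.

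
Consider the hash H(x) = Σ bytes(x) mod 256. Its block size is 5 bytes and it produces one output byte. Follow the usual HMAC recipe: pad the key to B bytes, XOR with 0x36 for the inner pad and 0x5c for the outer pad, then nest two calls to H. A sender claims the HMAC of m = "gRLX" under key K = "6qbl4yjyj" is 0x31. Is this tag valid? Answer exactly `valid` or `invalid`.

Key "6qbl4yjyj" = 36 71 62 6c 34 79 6a 79 6a is 9 bytes > B = 5, so hash it first: H(key) = 6f, then zero-pad to 5 bytes: K' = 6f 00 00 00 00.
K' ⊕ ipad = 59 36 36 36 36; K' ⊕ opad = 33 5c 5c 5c 5c.
Inner hash: sum = 89+54+54+54+54+103+82+76+88 = 654; mod 256 = 142 → 8e.
Outer hash (recomputed tag): sum = 51+92+92+92+92+142 = 561; mod 256 = 49 → 31.
Recomputed tag = 31; claimed = 31 → match.

valid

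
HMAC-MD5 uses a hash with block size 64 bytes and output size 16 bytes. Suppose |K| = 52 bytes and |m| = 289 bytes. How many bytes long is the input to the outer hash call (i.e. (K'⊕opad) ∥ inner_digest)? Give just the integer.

Key is 52 ≤ 64 bytes, zero-padded: |K'| = 64.
Outer input = (K'⊕opad) ∥ H(inner) → 64 + 16 = 80 bytes.

80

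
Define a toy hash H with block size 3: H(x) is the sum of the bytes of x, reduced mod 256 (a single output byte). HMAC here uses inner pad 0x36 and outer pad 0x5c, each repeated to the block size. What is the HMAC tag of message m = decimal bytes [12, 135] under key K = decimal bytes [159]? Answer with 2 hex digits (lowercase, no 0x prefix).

23

Key decimal bytes [159] = 9f is 1 byte ≤ B = 3; zero-pad to 3 bytes: K' = 9f 00 00.
K' ⊕ ipad = a9 36 36.  K' ⊕ opad = c3 5c 5c.
Inner input = (K'⊕ipad) ∥ m = a9 36 36 ∥ 0c 87.
Inner hash: sum = 169+54+54+12+135 = 424; mod 256 = 168 → a8.
Outer input = (K'⊕opad) ∥ inner = c3 5c 5c ∥ a8.
Outer hash (tag): sum = 195+92+92+168 = 547; mod 256 = 35 → 23.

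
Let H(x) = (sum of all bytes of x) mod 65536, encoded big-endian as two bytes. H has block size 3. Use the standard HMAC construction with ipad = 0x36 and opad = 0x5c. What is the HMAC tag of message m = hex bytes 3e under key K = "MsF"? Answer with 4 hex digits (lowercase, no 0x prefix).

Key "MsF" = 4d 73 46 is exactly B = 3 bytes: K' = 4d 73 46.
K' ⊕ ipad = 7b 45 70.  K' ⊕ opad = 11 2f 1a.
Inner input = (K'⊕ipad) ∥ m = 7b 45 70 ∥ 3e.
Inner hash: sum = 123+69+112+62 = 366 → 01 6e.
Outer input = (K'⊕opad) ∥ inner = 11 2f 1a ∥ 01 6e.
Outer hash (tag): sum = 17+47+26+1+110 = 201 → 00 c9.

00c9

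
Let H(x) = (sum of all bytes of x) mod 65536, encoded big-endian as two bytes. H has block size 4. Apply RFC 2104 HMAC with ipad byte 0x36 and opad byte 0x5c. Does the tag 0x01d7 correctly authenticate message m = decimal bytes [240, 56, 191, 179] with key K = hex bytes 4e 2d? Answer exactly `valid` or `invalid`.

valid

Key hex bytes 4e 2d is 2 bytes ≤ B = 4; zero-pad to 4 bytes: K' = 4e 2d 00 00.
K' ⊕ ipad = 78 1b 36 36; K' ⊕ opad = 12 71 5c 5c.
Inner hash: sum = 120+27+54+54+240+56+191+179 = 921 → 03 99.
Outer hash (recomputed tag): sum = 18+113+92+92+3+153 = 471 → 01 d7.
Recomputed tag = 01d7; claimed = 01d7 → match.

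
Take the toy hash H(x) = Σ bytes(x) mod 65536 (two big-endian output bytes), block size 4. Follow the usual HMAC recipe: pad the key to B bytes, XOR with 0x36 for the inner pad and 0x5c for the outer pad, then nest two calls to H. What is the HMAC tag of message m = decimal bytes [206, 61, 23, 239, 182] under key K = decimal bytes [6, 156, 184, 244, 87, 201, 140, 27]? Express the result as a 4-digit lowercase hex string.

Key decimal bytes [6, 156, 184, 244, 87, 201, 140, 27] = 06 9c b8 f4 57 c9 8c 1b is 8 bytes > B = 4, so hash it first: H(key) = 04 15, then zero-pad to 4 bytes: K' = 04 15 00 00.
K' ⊕ ipad = 32 23 36 36.  K' ⊕ opad = 58 49 5c 5c.
Inner input = (K'⊕ipad) ∥ m = 32 23 36 36 ∥ ce 3d 17 ef b6.
Inner hash: sum = 50+35+54+54+206+61+23+239+182 = 904 → 03 88.
Outer input = (K'⊕opad) ∥ inner = 58 49 5c 5c ∥ 03 88.
Outer hash (tag): sum = 88+73+92+92+3+136 = 484 → 01 e4.

01e4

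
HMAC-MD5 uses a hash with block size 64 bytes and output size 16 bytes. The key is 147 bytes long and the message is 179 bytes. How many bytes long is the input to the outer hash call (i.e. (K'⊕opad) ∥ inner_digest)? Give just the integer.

80

Key is 147 > 64 bytes, so it is hashed to 16 bytes then zero-padded to 64: |K'| = 64.
Outer input = (K'⊕opad) ∥ H(inner) → 64 + 16 = 80 bytes.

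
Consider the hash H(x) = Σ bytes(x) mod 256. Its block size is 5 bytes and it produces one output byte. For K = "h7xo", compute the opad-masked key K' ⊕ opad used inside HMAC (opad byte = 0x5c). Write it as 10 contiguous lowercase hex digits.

Key "h7xo" = 68 37 78 6f is 4 bytes ≤ B = 5; zero-pad to 5 bytes: K' = 68 37 78 6f 00.
XOR each byte with 0x5c: 68⊕5c=34, 37⊕5c=6b, 78⊕5c=24, 6f⊕5c=33, 00⊕5c=5c.

346b24335c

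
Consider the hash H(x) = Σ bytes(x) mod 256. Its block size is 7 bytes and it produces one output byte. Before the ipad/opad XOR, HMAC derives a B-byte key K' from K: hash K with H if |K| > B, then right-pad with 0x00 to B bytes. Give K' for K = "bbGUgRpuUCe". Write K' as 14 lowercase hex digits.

|K| = 11 > B = 7, so first hash the key.
H(K): sum = 98+98+71+85+103+82+112+117+85+67+101 = 1019; mod 256 = 251 → fb.
Zero-pad H(K) = fb to 7 bytes: K' = fb 00 00 00 00 00 00.

fb000000000000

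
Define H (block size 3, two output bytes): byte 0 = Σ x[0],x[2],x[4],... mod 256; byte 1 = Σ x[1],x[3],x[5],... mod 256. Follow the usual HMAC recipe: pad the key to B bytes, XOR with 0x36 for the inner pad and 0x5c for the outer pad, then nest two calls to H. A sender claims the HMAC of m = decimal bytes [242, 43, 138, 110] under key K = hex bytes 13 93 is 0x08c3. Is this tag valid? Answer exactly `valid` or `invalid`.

invalid

Key hex bytes 13 93 is 2 bytes ≤ B = 3; zero-pad to 3 bytes: K' = 13 93 00.
K' ⊕ ipad = 25 a5 36; K' ⊕ opad = 4f cf 5c.
Inner hash: even-index sum = 244 mod 256 = 244; odd-index sum = 545 mod 256 = 33 → f4 21.
Outer hash (recomputed tag): even-index sum = 204 mod 256 = 204; odd-index sum = 451 mod 256 = 195 → cc c3.
Recomputed tag = ccc3; claimed = 08c3 → mismatch.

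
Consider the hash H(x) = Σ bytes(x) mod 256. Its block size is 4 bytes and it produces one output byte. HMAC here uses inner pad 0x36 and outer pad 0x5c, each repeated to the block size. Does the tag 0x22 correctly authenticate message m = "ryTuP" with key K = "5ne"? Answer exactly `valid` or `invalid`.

Key "5ne" = 35 6e 65 is 3 bytes ≤ B = 4; zero-pad to 4 bytes: K' = 35 6e 65 00.
K' ⊕ ipad = 03 58 53 36; K' ⊕ opad = 69 32 39 5c.
Inner hash: sum = 3+88+83+54+114+121+84+117+80 = 744; mod 256 = 232 → e8.
Outer hash (recomputed tag): sum = 105+50+57+92+232 = 536; mod 256 = 24 → 18.
Recomputed tag = 18; claimed = 22 → mismatch.

invalid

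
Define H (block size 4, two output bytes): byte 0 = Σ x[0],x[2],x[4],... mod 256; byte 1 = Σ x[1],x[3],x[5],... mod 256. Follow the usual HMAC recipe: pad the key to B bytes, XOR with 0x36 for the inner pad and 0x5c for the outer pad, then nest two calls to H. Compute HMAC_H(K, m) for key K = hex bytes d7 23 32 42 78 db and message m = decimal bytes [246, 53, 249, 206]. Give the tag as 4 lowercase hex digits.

1527

Key hex bytes d7 23 32 42 78 db is 6 bytes > B = 4, so hash it first: H(key) = 81 40, then zero-pad to 4 bytes: K' = 81 40 00 00.
K' ⊕ ipad = b7 76 36 36.  K' ⊕ opad = dd 1c 5c 5c.
Inner input = (K'⊕ipad) ∥ m = b7 76 36 36 ∥ f6 35 f9 ce.
Inner hash: even-index sum = 732 mod 256 = 220; odd-index sum = 431 mod 256 = 175 → dc af.
Outer input = (K'⊕opad) ∥ inner = dd 1c 5c 5c ∥ dc af.
Outer hash (tag): even-index sum = 533 mod 256 = 21; odd-index sum = 295 mod 256 = 39 → 15 27.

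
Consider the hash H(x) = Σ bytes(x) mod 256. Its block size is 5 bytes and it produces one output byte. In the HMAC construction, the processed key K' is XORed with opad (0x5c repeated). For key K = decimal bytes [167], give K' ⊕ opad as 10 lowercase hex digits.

Key decimal bytes [167] = a7 is 1 byte ≤ B = 5; zero-pad to 5 bytes: K' = a7 00 00 00 00.
XOR each byte with 0x5c: a7⊕5c=fb, 00⊕5c=5c, 00⊕5c=5c, 00⊕5c=5c, 00⊕5c=5c.

fb5c5c5c5c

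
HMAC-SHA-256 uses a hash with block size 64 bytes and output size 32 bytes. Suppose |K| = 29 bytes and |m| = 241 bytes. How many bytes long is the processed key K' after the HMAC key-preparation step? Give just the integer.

Key is 29 ≤ 64 bytes, zero-padded: |K'| = 64.

64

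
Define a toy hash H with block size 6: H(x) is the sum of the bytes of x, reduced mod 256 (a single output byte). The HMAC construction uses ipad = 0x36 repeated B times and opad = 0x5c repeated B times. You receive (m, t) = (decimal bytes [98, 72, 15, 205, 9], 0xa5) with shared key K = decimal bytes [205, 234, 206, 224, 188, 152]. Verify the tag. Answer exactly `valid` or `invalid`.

valid

Key decimal bytes [205, 234, 206, 224, 188, 152] = cd ea ce e0 bc 98 is exactly B = 6 bytes: K' = cd ea ce e0 bc 98.
K' ⊕ ipad = fb dc f8 d6 8a ae; K' ⊕ opad = 91 b6 92 bc e0 c4.
Inner hash: sum = 251+220+248+214+138+174+98+72+15+205+9 = 1644; mod 256 = 108 → 6c.
Outer hash (recomputed tag): sum = 145+182+146+188+224+196+108 = 1189; mod 256 = 165 → a5.
Recomputed tag = a5; claimed = a5 → match.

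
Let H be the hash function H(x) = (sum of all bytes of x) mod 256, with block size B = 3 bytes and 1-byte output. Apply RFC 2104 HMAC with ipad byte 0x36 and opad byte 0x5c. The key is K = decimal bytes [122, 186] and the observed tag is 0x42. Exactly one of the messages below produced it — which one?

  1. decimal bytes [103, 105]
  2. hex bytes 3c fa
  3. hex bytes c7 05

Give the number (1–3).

Key decimal bytes [122, 186] = 7a ba is 2 bytes ≤ B = 3; zero-pad to 3 bytes: K' = 7a ba 00.
K' ⊕ ipad = 4c 8c 36; K' ⊕ opad = 26 e6 5c.
m1: inner = H(4c 8c 36 67 69) = de; tag = H(26 e6 5c de) = 46
m2: inner = H(4c 8c 36 3c fa) = 44; tag = H(26 e6 5c 44) = ac
m3: inner = H(4c 8c 36 c7 05) = da; tag = H(26 e6 5c da) = 42 ← matches

3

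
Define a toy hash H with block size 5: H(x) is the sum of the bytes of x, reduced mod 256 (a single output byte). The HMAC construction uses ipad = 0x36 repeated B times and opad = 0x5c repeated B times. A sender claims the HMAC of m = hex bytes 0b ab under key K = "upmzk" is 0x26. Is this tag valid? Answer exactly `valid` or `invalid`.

Key "upmzk" = 75 70 6d 7a 6b is exactly B = 5 bytes: K' = 75 70 6d 7a 6b.
K' ⊕ ipad = 43 46 5b 4c 5d; K' ⊕ opad = 29 2c 31 26 37.
Inner hash: sum = 67+70+91+76+93+11+171 = 579; mod 256 = 67 → 43.
Outer hash (recomputed tag): sum = 41+44+49+38+55+67 = 294; mod 256 = 38 → 26.
Recomputed tag = 26; claimed = 26 → match.

valid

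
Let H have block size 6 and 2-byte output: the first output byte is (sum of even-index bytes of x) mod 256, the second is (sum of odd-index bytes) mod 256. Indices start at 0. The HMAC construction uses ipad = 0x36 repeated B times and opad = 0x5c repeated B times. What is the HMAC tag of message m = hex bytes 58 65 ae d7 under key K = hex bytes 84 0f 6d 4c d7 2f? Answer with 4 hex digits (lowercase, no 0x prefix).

88de

Key hex bytes 84 0f 6d 4c d7 2f is exactly B = 6 bytes: K' = 84 0f 6d 4c d7 2f.
K' ⊕ ipad = b2 39 5b 7a e1 19.  K' ⊕ opad = d8 53 31 10 8b 73.
Inner input = (K'⊕ipad) ∥ m = b2 39 5b 7a e1 19 ∥ 58 65 ae d7.
Inner hash: even-index sum = 756 mod 256 = 244; odd-index sum = 520 mod 256 = 8 → f4 08.
Outer input = (K'⊕opad) ∥ inner = d8 53 31 10 8b 73 ∥ f4 08.
Outer hash (tag): even-index sum = 648 mod 256 = 136; odd-index sum = 222 mod 256 = 222 → 88 de.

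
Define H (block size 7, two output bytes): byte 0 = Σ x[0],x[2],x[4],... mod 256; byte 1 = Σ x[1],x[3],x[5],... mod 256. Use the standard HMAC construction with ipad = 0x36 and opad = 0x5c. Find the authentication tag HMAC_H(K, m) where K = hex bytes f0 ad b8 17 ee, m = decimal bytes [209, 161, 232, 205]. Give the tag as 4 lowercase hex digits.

Key hex bytes f0 ad b8 17 ee is 5 bytes ≤ B = 7; zero-pad to 7 bytes: K' = f0 ad b8 17 ee 00 00.
K' ⊕ ipad = c6 9b 8e 21 d8 36 36.  K' ⊕ opad = ac f1 e4 4b b2 5c 5c.
Inner input = (K'⊕ipad) ∥ m = c6 9b 8e 21 d8 36 36 ∥ d1 a1 e8 cd.
Inner hash: even-index sum = 976 mod 256 = 208; odd-index sum = 683 mod 256 = 171 → d0 ab.
Outer input = (K'⊕opad) ∥ inner = ac f1 e4 4b b2 5c 5c ∥ d0 ab.
Outer hash (tag): even-index sum = 841 mod 256 = 73; odd-index sum = 616 mod 256 = 104 → 49 68.

4968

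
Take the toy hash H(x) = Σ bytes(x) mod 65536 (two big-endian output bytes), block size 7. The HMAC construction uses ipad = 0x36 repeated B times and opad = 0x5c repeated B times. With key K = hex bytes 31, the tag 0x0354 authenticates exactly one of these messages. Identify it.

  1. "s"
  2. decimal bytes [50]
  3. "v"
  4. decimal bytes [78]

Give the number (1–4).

Key hex bytes 31 is 1 byte ≤ B = 7; zero-pad to 7 bytes: K' = 31 00 00 00 00 00 00.
K' ⊕ ipad = 07 36 36 36 36 36 36; K' ⊕ opad = 6d 5c 5c 5c 5c 5c 5c.
m1: inner = H(07 36 36 36 36 36 36 73) = 01 be; tag = H(6d 5c 5c 5c 5c 5c 5c 01 be) = 0354 ← matches
m2: inner = H(07 36 36 36 36 36 36 32) = 01 7d; tag = H(6d 5c 5c 5c 5c 5c 5c 01 7d) = 0313
m3: inner = H(07 36 36 36 36 36 36 76) = 01 c1; tag = H(6d 5c 5c 5c 5c 5c 5c 01 c1) = 0357
m4: inner = H(07 36 36 36 36 36 36 4e) = 01 99; tag = H(6d 5c 5c 5c 5c 5c 5c 01 99) = 032f

1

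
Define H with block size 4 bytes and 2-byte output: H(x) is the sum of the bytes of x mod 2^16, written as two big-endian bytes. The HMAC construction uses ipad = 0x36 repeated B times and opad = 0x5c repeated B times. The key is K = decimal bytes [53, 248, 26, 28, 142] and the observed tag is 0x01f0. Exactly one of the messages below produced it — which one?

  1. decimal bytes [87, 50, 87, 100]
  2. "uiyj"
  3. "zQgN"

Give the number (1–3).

Key decimal bytes [53, 248, 26, 28, 142] = 35 f8 1a 1c 8e is 5 bytes > B = 4, so hash it first: H(key) = 01 f1, then zero-pad to 4 bytes: K' = 01 f1 00 00.
K' ⊕ ipad = 37 c7 36 36; K' ⊕ opad = 5d ad 5c 5c.
m1: inner = H(37 c7 36 36 57 32 57 64) = 02 ae; tag = H(5d ad 5c 5c 02 ae) = 0272
m2: inner = H(37 c7 36 36 75 69 79 6a) = 03 2b; tag = H(5d ad 5c 5c 03 2b) = 01f0 ← matches
m3: inner = H(37 c7 36 36 7a 51 67 4e) = 02 ea; tag = H(5d ad 5c 5c 02 ea) = 02ae

2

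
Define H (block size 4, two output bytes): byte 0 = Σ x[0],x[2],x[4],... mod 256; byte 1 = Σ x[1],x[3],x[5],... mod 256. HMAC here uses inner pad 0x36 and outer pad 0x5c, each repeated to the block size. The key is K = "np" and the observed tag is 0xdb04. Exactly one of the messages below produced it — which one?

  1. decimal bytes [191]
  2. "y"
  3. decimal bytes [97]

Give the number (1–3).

Key "np" = 6e 70 is 2 bytes ≤ B = 4; zero-pad to 4 bytes: K' = 6e 70 00 00.
K' ⊕ ipad = 58 46 36 36; K' ⊕ opad = 32 2c 5c 5c.
m1: inner = H(58 46 36 36 bf) = 4d 7c; tag = H(32 2c 5c 5c 4d 7c) = db04 ← matches
m2: inner = H(58 46 36 36 79) = 07 7c; tag = H(32 2c 5c 5c 07 7c) = 9504
m3: inner = H(58 46 36 36 61) = ef 7c; tag = H(32 2c 5c 5c ef 7c) = 7d04

1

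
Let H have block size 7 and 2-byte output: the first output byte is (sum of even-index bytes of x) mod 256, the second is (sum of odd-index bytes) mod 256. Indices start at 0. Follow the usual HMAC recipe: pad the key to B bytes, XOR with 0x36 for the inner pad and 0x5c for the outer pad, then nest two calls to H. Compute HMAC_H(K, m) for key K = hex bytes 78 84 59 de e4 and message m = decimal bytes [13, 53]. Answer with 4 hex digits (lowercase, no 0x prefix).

Key hex bytes 78 84 59 de e4 is 5 bytes ≤ B = 7; zero-pad to 7 bytes: K' = 78 84 59 de e4 00 00.
K' ⊕ ipad = 4e b2 6f e8 d2 36 36.  K' ⊕ opad = 24 d8 05 82 b8 5c 5c.
Inner input = (K'⊕ipad) ∥ m = 4e b2 6f e8 d2 36 36 ∥ 0d 35.
Inner hash: even-index sum = 506 mod 256 = 250; odd-index sum = 477 mod 256 = 221 → fa dd.
Outer input = (K'⊕opad) ∥ inner = 24 d8 05 82 b8 5c 5c ∥ fa dd.
Outer hash (tag): even-index sum = 538 mod 256 = 26; odd-index sum = 688 mod 256 = 176 → 1a b0.

1ab0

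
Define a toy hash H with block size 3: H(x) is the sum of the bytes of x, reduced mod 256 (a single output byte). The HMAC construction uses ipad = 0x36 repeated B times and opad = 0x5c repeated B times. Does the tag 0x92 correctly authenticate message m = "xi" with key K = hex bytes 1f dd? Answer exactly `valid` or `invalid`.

Key hex bytes 1f dd is 2 bytes ≤ B = 3; zero-pad to 3 bytes: K' = 1f dd 00.
K' ⊕ ipad = 29 eb 36; K' ⊕ opad = 43 81 5c.
Inner hash: sum = 41+235+54+120+105 = 555; mod 256 = 43 → 2b.
Outer hash (recomputed tag): sum = 67+129+92+43 = 331; mod 256 = 75 → 4b.
Recomputed tag = 4b; claimed = 92 → mismatch.

invalid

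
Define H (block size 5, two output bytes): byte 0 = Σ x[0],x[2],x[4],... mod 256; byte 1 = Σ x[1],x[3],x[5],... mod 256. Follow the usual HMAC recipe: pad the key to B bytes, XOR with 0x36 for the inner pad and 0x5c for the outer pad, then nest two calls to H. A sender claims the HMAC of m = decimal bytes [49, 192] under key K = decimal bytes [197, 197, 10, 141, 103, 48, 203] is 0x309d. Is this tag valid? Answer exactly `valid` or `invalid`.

valid

Key decimal bytes [197, 197, 10, 141, 103, 48, 203] = c5 c5 0a 8d 67 30 cb is 7 bytes > B = 5, so hash it first: H(key) = 01 82, then zero-pad to 5 bytes: K' = 01 82 00 00 00.
K' ⊕ ipad = 37 b4 36 36 36; K' ⊕ opad = 5d de 5c 5c 5c.
Inner hash: even-index sum = 355 mod 256 = 99; odd-index sum = 283 mod 256 = 27 → 63 1b.
Outer hash (recomputed tag): even-index sum = 304 mod 256 = 48; odd-index sum = 413 mod 256 = 157 → 30 9d.
Recomputed tag = 309d; claimed = 309d → match.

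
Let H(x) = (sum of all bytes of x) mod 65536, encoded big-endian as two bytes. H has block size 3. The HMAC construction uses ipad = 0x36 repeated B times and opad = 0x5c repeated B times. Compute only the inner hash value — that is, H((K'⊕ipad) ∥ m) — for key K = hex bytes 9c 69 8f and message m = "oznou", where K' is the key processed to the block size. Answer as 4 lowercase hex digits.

03fd

Key hex bytes 9c 69 8f is exactly B = 3 bytes: K' = 9c 69 8f.
K' ⊕ ipad = aa 5f b9.
Inner input = aa 5f b9 ∥ 6f 7a 6e 6f 75.
Inner hash: sum = 170+95+185+111+122+110+111+117 = 1021 → 03 fd.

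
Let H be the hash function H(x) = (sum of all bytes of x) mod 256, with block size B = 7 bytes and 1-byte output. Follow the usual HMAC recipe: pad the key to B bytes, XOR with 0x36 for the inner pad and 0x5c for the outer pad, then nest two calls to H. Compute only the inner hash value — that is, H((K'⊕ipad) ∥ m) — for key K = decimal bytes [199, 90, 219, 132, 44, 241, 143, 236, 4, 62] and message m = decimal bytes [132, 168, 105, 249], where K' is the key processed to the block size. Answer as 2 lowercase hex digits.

3e

Key decimal bytes [199, 90, 219, 132, 44, 241, 143, 236, 4, 62] = c7 5a db 84 2c f1 8f ec 04 3e is 10 bytes > B = 7, so hash it first: H(key) = 5a, then zero-pad to 7 bytes: K' = 5a 00 00 00 00 00 00.
K' ⊕ ipad = 6c 36 36 36 36 36 36.
Inner input = 6c 36 36 36 36 36 36 ∥ 84 a8 69 f9.
Inner hash: sum = 108+54+54+54+54+54+54+132+168+105+249 = 1086; mod 256 = 62 → 3e.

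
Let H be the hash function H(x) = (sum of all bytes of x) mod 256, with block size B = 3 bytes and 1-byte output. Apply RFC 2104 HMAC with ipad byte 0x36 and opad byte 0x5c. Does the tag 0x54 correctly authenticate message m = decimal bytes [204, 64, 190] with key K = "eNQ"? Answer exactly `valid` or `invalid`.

Key "eNQ" = 65 4e 51 is exactly B = 3 bytes: K' = 65 4e 51.
K' ⊕ ipad = 53 78 67; K' ⊕ opad = 39 12 0d.
Inner hash: sum = 83+120+103+204+64+190 = 764; mod 256 = 252 → fc.
Outer hash (recomputed tag): sum = 57+18+13+252 = 340; mod 256 = 84 → 54.
Recomputed tag = 54; claimed = 54 → match.

valid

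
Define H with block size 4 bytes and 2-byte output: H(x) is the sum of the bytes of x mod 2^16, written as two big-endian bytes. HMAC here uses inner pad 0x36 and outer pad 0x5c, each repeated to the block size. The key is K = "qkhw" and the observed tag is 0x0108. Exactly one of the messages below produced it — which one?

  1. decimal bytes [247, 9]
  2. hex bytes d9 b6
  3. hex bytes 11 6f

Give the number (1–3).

1

Key "qkhw" = 71 6b 68 77 is exactly B = 4 bytes: K' = 71 6b 68 77.
K' ⊕ ipad = 47 5d 5e 41; K' ⊕ opad = 2d 37 34 2b.
m1: inner = H(47 5d 5e 41 f7 09) = 02 43; tag = H(2d 37 34 2b 02 43) = 0108 ← matches
m2: inner = H(47 5d 5e 41 d9 b6) = 02 d2; tag = H(2d 37 34 2b 02 d2) = 0197
m3: inner = H(47 5d 5e 41 11 6f) = 01 c3; tag = H(2d 37 34 2b 01 c3) = 0187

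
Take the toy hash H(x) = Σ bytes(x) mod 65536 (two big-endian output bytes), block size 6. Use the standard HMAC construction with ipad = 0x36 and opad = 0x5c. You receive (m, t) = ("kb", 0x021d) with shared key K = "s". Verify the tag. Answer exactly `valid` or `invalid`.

Key "s" = 73 is 1 byte ≤ B = 6; zero-pad to 6 bytes: K' = 73 00 00 00 00 00.
K' ⊕ ipad = 45 36 36 36 36 36; K' ⊕ opad = 2f 5c 5c 5c 5c 5c.
Inner hash: sum = 69+54+54+54+54+54+107+98 = 544 → 02 20.
Outer hash (recomputed tag): sum = 47+92+92+92+92+92+2+32 = 541 → 02 1d.
Recomputed tag = 021d; claimed = 021d → match.

valid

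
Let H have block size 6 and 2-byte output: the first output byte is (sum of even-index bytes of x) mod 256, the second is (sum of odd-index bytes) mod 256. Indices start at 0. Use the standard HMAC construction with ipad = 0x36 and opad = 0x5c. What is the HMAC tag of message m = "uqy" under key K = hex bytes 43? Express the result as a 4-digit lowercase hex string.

a627

Key hex bytes 43 is 1 byte ≤ B = 6; zero-pad to 6 bytes: K' = 43 00 00 00 00 00.
K' ⊕ ipad = 75 36 36 36 36 36.  K' ⊕ opad = 1f 5c 5c 5c 5c 5c.
Inner input = (K'⊕ipad) ∥ m = 75 36 36 36 36 36 ∥ 75 71 79.
Inner hash: even-index sum = 463 mod 256 = 207; odd-index sum = 275 mod 256 = 19 → cf 13.
Outer input = (K'⊕opad) ∥ inner = 1f 5c 5c 5c 5c 5c ∥ cf 13.
Outer hash (tag): even-index sum = 422 mod 256 = 166; odd-index sum = 295 mod 256 = 39 → a6 27.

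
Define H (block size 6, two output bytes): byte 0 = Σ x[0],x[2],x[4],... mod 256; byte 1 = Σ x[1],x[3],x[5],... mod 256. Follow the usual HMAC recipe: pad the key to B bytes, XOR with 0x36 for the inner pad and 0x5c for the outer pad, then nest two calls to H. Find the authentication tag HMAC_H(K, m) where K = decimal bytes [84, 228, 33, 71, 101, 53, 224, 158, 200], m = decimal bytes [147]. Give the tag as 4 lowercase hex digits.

498e

Key decimal bytes [84, 228, 33, 71, 101, 53, 224, 158, 200] = 54 e4 21 47 65 35 e0 9e c8 is 9 bytes > B = 6, so hash it first: H(key) = 82 fe, then zero-pad to 6 bytes: K' = 82 fe 00 00 00 00.
K' ⊕ ipad = b4 c8 36 36 36 36.  K' ⊕ opad = de a2 5c 5c 5c 5c.
Inner input = (K'⊕ipad) ∥ m = b4 c8 36 36 36 36 ∥ 93.
Inner hash: even-index sum = 435 mod 256 = 179; odd-index sum = 308 mod 256 = 52 → b3 34.
Outer input = (K'⊕opad) ∥ inner = de a2 5c 5c 5c 5c ∥ b3 34.
Outer hash (tag): even-index sum = 585 mod 256 = 73; odd-index sum = 398 mod 256 = 142 → 49 8e.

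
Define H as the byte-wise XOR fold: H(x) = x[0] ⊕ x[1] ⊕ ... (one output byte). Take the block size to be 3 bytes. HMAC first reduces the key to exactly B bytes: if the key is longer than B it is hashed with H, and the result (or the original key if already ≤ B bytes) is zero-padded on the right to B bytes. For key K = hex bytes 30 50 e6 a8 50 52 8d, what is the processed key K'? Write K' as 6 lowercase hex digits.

a10000

|K| = 7 > B = 3, so first hash the key.
H(K): XOR 30⊕50⊕e6⊕a8⊕50⊕52⊕8d = a1.
Zero-pad H(K) = a1 to 3 bytes: K' = a1 00 00.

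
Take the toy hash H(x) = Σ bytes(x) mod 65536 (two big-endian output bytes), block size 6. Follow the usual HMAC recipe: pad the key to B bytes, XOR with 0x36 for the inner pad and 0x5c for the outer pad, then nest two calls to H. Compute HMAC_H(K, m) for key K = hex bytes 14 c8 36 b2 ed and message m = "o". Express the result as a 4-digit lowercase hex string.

0368

Key hex bytes 14 c8 36 b2 ed is 5 bytes ≤ B = 6; zero-pad to 6 bytes: K' = 14 c8 36 b2 ed 00.
K' ⊕ ipad = 22 fe 00 84 db 36.  K' ⊕ opad = 48 94 6a ee b1 5c.
Inner input = (K'⊕ipad) ∥ m = 22 fe 00 84 db 36 ∥ 6f.
Inner hash: sum = 34+254+0+132+219+54+111 = 804 → 03 24.
Outer input = (K'⊕opad) ∥ inner = 48 94 6a ee b1 5c ∥ 03 24.
Outer hash (tag): sum = 72+148+106+238+177+92+3+36 = 872 → 03 68.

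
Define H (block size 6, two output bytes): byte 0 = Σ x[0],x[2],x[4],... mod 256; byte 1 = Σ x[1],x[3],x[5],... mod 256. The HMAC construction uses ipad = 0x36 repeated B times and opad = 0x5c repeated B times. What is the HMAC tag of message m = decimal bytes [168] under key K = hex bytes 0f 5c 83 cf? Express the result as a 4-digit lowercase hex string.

5a88

Key hex bytes 0f 5c 83 cf is 4 bytes ≤ B = 6; zero-pad to 6 bytes: K' = 0f 5c 83 cf 00 00.
K' ⊕ ipad = 39 6a b5 f9 36 36.  K' ⊕ opad = 53 00 df 93 5c 5c.
Inner input = (K'⊕ipad) ∥ m = 39 6a b5 f9 36 36 ∥ a8.
Inner hash: even-index sum = 460 mod 256 = 204; odd-index sum = 409 mod 256 = 153 → cc 99.
Outer input = (K'⊕opad) ∥ inner = 53 00 df 93 5c 5c ∥ cc 99.
Outer hash (tag): even-index sum = 602 mod 256 = 90; odd-index sum = 392 mod 256 = 136 → 5a 88.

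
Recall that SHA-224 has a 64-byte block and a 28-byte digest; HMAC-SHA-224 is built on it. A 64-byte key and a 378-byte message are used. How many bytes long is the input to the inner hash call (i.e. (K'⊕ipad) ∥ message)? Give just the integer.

Key is 64 ≤ 64 bytes, zero-padded: |K'| = 64.
Inner input = (K'⊕ipad) ∥ m → 64 + 378 = 442 bytes.

442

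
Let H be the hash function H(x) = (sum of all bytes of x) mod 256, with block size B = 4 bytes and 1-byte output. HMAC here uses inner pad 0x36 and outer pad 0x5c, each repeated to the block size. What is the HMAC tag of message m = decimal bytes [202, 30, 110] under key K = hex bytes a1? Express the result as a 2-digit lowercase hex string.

Key hex bytes a1 is 1 byte ≤ B = 4; zero-pad to 4 bytes: K' = a1 00 00 00.
K' ⊕ ipad = 97 36 36 36.  K' ⊕ opad = fd 5c 5c 5c.
Inner input = (K'⊕ipad) ∥ m = 97 36 36 36 ∥ ca 1e 6e.
Inner hash: sum = 151+54+54+54+202+30+110 = 655; mod 256 = 143 → 8f.
Outer input = (K'⊕opad) ∥ inner = fd 5c 5c 5c ∥ 8f.
Outer hash (tag): sum = 253+92+92+92+143 = 672; mod 256 = 160 → a0.

a0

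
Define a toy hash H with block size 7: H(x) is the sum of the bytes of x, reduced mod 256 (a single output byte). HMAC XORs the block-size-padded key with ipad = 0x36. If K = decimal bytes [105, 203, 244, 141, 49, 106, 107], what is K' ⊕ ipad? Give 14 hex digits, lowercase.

5ffdc2bb075c5d

Key decimal bytes [105, 203, 244, 141, 49, 106, 107] = 69 cb f4 8d 31 6a 6b is exactly B = 7 bytes: K' = 69 cb f4 8d 31 6a 6b.
XOR each byte with 0x36: 69⊕36=5f, cb⊕36=fd, f4⊕36=c2, 8d⊕36=bb, 31⊕36=07, 6a⊕36=5c, 6b⊕36=5d.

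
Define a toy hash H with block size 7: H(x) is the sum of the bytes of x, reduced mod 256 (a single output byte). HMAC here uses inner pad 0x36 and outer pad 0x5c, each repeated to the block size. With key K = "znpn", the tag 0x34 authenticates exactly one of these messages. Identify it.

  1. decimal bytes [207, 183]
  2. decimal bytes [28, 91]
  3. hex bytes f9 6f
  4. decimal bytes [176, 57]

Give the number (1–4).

Key "znpn" = 7a 6e 70 6e is 4 bytes ≤ B = 7; zero-pad to 7 bytes: K' = 7a 6e 70 6e 00 00 00.
K' ⊕ ipad = 4c 58 46 58 36 36 36; K' ⊕ opad = 26 32 2c 32 5c 5c 5c.
m1: inner = H(4c 58 46 58 36 36 36 cf b7) = 6a; tag = H(26 32 2c 32 5c 5c 5c 6a) = 34 ← matches
m2: inner = H(4c 58 46 58 36 36 36 1c 5b) = 5b; tag = H(26 32 2c 32 5c 5c 5c 5b) = 25
m3: inner = H(4c 58 46 58 36 36 36 f9 6f) = 4c; tag = H(26 32 2c 32 5c 5c 5c 4c) = 16
m4: inner = H(4c 58 46 58 36 36 36 b0 39) = cd; tag = H(26 32 2c 32 5c 5c 5c cd) = 97

1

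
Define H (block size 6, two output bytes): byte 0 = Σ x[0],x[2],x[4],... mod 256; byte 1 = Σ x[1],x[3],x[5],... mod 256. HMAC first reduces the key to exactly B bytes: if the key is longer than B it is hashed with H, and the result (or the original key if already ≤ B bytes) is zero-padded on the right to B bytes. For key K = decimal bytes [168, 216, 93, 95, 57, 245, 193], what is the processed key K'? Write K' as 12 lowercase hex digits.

ff2c00000000

|K| = 7 > B = 6, so first hash the key.
H(K): even-index sum = 511 mod 256 = 255; odd-index sum = 556 mod 256 = 44 → ff 2c.
Zero-pad H(K) = ff 2c to 6 bytes: K' = ff 2c 00 00 00 00.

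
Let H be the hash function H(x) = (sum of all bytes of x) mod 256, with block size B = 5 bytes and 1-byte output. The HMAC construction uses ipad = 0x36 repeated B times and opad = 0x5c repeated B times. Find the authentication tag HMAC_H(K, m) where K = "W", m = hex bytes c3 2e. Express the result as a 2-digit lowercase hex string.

Key "W" = 57 is 1 byte ≤ B = 5; zero-pad to 5 bytes: K' = 57 00 00 00 00.
K' ⊕ ipad = 61 36 36 36 36.  K' ⊕ opad = 0b 5c 5c 5c 5c.
Inner input = (K'⊕ipad) ∥ m = 61 36 36 36 36 ∥ c3 2e.
Inner hash: sum = 97+54+54+54+54+195+46 = 554; mod 256 = 42 → 2a.
Outer input = (K'⊕opad) ∥ inner = 0b 5c 5c 5c 5c ∥ 2a.
Outer hash (tag): sum = 11+92+92+92+92+42 = 421; mod 256 = 165 → a5.

a5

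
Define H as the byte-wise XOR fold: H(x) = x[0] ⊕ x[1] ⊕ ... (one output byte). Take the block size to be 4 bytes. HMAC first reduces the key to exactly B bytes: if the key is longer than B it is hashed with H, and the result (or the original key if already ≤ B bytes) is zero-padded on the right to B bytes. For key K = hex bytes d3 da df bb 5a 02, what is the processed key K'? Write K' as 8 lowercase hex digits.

|K| = 6 > B = 4, so first hash the key.
H(K): XOR d3⊕da⊕df⊕bb⊕5a⊕02 = 35.
Zero-pad H(K) = 35 to 4 bytes: K' = 35 00 00 00.

35000000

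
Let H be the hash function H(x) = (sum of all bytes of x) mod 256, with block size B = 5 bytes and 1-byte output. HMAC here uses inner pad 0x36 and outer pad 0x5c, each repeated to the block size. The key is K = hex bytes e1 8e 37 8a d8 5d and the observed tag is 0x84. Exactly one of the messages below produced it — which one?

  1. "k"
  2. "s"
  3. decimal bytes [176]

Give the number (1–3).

Key hex bytes e1 8e 37 8a d8 5d is 6 bytes > B = 5, so hash it first: H(key) = 65, then zero-pad to 5 bytes: K' = 65 00 00 00 00.
K' ⊕ ipad = 53 36 36 36 36; K' ⊕ opad = 39 5c 5c 5c 5c.
m1: inner = H(53 36 36 36 36 6b) = 96; tag = H(39 5c 5c 5c 5c 96) = 3f
m2: inner = H(53 36 36 36 36 73) = 9e; tag = H(39 5c 5c 5c 5c 9e) = 47
m3: inner = H(53 36 36 36 36 b0) = db; tag = H(39 5c 5c 5c 5c db) = 84 ← matches

3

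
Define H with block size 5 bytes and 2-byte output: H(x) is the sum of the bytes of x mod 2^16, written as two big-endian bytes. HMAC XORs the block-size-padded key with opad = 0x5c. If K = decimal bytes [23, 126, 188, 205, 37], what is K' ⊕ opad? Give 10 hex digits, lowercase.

4b22e09179

Key decimal bytes [23, 126, 188, 205, 37] = 17 7e bc cd 25 is exactly B = 5 bytes: K' = 17 7e bc cd 25.
XOR each byte with 0x5c: 17⊕5c=4b, 7e⊕5c=22, bc⊕5c=e0, cd⊕5c=91, 25⊕5c=79.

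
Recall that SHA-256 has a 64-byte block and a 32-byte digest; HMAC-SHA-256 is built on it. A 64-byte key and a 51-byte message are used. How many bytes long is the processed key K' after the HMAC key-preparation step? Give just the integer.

Key is 64 ≤ 64 bytes, zero-padded: |K'| = 64.

64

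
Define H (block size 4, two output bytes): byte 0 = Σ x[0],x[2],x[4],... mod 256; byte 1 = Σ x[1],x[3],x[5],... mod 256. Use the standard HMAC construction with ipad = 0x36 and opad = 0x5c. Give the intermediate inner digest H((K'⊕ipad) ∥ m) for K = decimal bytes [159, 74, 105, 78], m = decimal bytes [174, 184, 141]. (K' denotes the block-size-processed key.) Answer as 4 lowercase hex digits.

Key decimal bytes [159, 74, 105, 78] = 9f 4a 69 4e is exactly B = 4 bytes: K' = 9f 4a 69 4e.
K' ⊕ ipad = a9 7c 5f 78.
Inner input = a9 7c 5f 78 ∥ ae b8 8d.
Inner hash: even-index sum = 579 mod 256 = 67; odd-index sum = 428 mod 256 = 172 → 43 ac.

43ac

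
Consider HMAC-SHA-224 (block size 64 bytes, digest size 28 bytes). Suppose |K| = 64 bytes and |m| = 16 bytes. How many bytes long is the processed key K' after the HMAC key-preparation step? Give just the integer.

Key is 64 ≤ 64 bytes, zero-padded: |K'| = 64.

64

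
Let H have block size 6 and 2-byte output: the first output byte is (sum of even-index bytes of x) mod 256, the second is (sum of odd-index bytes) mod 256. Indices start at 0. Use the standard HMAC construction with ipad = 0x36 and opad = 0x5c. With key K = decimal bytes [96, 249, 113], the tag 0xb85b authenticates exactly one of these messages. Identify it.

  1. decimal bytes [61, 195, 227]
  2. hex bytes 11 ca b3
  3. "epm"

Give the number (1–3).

Key decimal bytes [96, 249, 113] = 60 f9 71 is 3 bytes ≤ B = 6; zero-pad to 6 bytes: K' = 60 f9 71 00 00 00.
K' ⊕ ipad = 56 cf 47 36 36 36; K' ⊕ opad = 3c a5 2d 5c 5c 5c.
m1: inner = H(56 cf 47 36 36 36 3d c3 e3) = f3 fe; tag = H(3c a5 2d 5c 5c 5c f3 fe) = b85b ← matches
m2: inner = H(56 cf 47 36 36 36 11 ca b3) = 97 05; tag = H(3c a5 2d 5c 5c 5c 97 05) = 5c62
m3: inner = H(56 cf 47 36 36 36 65 70 6d) = a5 ab; tag = H(3c a5 2d 5c 5c 5c a5 ab) = 6a08

1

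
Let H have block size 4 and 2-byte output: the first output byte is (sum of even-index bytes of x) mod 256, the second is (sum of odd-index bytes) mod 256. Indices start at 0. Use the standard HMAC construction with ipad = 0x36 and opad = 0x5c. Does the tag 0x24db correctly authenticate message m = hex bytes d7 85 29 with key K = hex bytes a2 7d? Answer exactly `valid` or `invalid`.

Key hex bytes a2 7d is 2 bytes ≤ B = 4; zero-pad to 4 bytes: K' = a2 7d 00 00.
K' ⊕ ipad = 94 4b 36 36; K' ⊕ opad = fe 21 5c 5c.
Inner hash: even-index sum = 458 mod 256 = 202; odd-index sum = 262 mod 256 = 6 → ca 06.
Outer hash (recomputed tag): even-index sum = 548 mod 256 = 36; odd-index sum = 131 mod 256 = 131 → 24 83.
Recomputed tag = 2483; claimed = 24db → mismatch.

invalid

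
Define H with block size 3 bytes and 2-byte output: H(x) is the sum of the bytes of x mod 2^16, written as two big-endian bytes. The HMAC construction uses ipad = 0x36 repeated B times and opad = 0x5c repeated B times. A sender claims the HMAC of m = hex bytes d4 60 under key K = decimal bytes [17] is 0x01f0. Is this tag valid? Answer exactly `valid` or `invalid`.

Key decimal bytes [17] = 11 is 1 byte ≤ B = 3; zero-pad to 3 bytes: K' = 11 00 00.
K' ⊕ ipad = 27 36 36; K' ⊕ opad = 4d 5c 5c.
Inner hash: sum = 39+54+54+212+96 = 455 → 01 c7.
Outer hash (recomputed tag): sum = 77+92+92+1+199 = 461 → 01 cd.
Recomputed tag = 01cd; claimed = 01f0 → mismatch.

invalid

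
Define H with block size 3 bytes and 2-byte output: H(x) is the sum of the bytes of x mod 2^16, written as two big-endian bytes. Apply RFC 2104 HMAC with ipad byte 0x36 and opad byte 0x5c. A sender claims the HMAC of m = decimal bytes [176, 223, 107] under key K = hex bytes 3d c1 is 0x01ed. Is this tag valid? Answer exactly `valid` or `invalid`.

invalid

Key hex bytes 3d c1 is 2 bytes ≤ B = 3; zero-pad to 3 bytes: K' = 3d c1 00.
K' ⊕ ipad = 0b f7 36; K' ⊕ opad = 61 9d 5c.
Inner hash: sum = 11+247+54+176+223+107 = 818 → 03 32.
Outer hash (recomputed tag): sum = 97+157+92+3+50 = 399 → 01 8f.
Recomputed tag = 018f; claimed = 01ed → mismatch.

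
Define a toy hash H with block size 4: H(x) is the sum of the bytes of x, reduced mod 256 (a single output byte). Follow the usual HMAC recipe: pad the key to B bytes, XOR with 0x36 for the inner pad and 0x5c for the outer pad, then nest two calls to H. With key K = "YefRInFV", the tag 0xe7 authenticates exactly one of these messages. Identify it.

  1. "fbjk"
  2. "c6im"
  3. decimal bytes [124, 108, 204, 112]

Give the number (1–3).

1

Key "YefRInFV" = 59 65 66 52 49 6e 46 56 is 8 bytes > B = 4, so hash it first: H(key) = c9, then zero-pad to 4 bytes: K' = c9 00 00 00.
K' ⊕ ipad = ff 36 36 36; K' ⊕ opad = 95 5c 5c 5c.
m1: inner = H(ff 36 36 36 66 62 6a 6b) = 3e; tag = H(95 5c 5c 5c 3e) = e7 ← matches
m2: inner = H(ff 36 36 36 63 36 69 6d) = 10; tag = H(95 5c 5c 5c 10) = b9
m3: inner = H(ff 36 36 36 7c 6c cc 70) = c5; tag = H(95 5c 5c 5c c5) = 6e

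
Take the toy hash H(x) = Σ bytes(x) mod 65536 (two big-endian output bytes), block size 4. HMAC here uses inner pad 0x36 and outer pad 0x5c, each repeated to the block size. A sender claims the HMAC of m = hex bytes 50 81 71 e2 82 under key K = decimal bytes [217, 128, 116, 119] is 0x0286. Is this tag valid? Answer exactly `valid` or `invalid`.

valid

Key decimal bytes [217, 128, 116, 119] = d9 80 74 77 is exactly B = 4 bytes: K' = d9 80 74 77.
K' ⊕ ipad = ef b6 42 41; K' ⊕ opad = 85 dc 28 2b.
Inner hash: sum = 239+182+66+65+80+129+113+226+130 = 1230 → 04 ce.
Outer hash (recomputed tag): sum = 133+220+40+43+4+206 = 646 → 02 86.
Recomputed tag = 0286; claimed = 0286 → match.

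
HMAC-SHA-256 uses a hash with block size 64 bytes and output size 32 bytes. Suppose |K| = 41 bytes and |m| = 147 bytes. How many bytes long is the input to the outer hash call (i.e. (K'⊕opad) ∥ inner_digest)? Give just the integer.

96

Key is 41 ≤ 64 bytes, zero-padded: |K'| = 64.
Outer input = (K'⊕opad) ∥ H(inner) → 64 + 32 = 96 bytes.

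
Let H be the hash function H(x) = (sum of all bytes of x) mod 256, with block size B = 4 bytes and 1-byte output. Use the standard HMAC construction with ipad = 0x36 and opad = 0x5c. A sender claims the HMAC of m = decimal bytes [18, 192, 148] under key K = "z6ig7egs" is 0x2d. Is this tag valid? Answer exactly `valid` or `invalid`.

invalid

Key "z6ig7egs" = 7a 36 69 67 37 65 67 73 is 8 bytes > B = 4, so hash it first: H(key) = f6, then zero-pad to 4 bytes: K' = f6 00 00 00.
K' ⊕ ipad = c0 36 36 36; K' ⊕ opad = aa 5c 5c 5c.
Inner hash: sum = 192+54+54+54+18+192+148 = 712; mod 256 = 200 → c8.
Outer hash (recomputed tag): sum = 170+92+92+92+200 = 646; mod 256 = 134 → 86.
Recomputed tag = 86; claimed = 2d → mismatch.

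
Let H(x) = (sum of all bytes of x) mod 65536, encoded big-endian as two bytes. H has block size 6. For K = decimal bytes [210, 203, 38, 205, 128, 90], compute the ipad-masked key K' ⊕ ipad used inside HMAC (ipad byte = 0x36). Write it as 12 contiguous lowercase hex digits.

Key decimal bytes [210, 203, 38, 205, 128, 90] = d2 cb 26 cd 80 5a is exactly B = 6 bytes: K' = d2 cb 26 cd 80 5a.
XOR each byte with 0x36: d2⊕36=e4, cb⊕36=fd, 26⊕36=10, cd⊕36=fb, 80⊕36=b6, 5a⊕36=6c.

e4fd10fbb66c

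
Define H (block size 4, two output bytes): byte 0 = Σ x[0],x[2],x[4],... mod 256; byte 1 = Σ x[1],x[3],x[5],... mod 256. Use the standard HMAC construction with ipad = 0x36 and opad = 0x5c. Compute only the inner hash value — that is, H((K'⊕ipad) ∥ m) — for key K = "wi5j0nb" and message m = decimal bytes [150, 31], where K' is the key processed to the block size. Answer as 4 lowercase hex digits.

d4cc

Key "wi5j0nb" = 77 69 35 6a 30 6e 62 is 7 bytes > B = 4, so hash it first: H(key) = 3e 41, then zero-pad to 4 bytes: K' = 3e 41 00 00.
K' ⊕ ipad = 08 77 36 36.
Inner input = 08 77 36 36 ∥ 96 1f.
Inner hash: even-index sum = 212 mod 256 = 212; odd-index sum = 204 mod 256 = 204 → d4 cc.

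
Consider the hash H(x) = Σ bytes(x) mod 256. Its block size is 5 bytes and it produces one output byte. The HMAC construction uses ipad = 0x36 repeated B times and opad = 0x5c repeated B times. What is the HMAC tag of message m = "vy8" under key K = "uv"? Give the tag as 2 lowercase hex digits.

b3

Key "uv" = 75 76 is 2 bytes ≤ B = 5; zero-pad to 5 bytes: K' = 75 76 00 00 00.
K' ⊕ ipad = 43 40 36 36 36.  K' ⊕ opad = 29 2a 5c 5c 5c.
Inner input = (K'⊕ipad) ∥ m = 43 40 36 36 36 ∥ 76 79 38.
Inner hash: sum = 67+64+54+54+54+118+121+56 = 588; mod 256 = 76 → 4c.
Outer input = (K'⊕opad) ∥ inner = 29 2a 5c 5c 5c ∥ 4c.
Outer hash (tag): sum = 41+42+92+92+92+76 = 435; mod 256 = 179 → b3.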